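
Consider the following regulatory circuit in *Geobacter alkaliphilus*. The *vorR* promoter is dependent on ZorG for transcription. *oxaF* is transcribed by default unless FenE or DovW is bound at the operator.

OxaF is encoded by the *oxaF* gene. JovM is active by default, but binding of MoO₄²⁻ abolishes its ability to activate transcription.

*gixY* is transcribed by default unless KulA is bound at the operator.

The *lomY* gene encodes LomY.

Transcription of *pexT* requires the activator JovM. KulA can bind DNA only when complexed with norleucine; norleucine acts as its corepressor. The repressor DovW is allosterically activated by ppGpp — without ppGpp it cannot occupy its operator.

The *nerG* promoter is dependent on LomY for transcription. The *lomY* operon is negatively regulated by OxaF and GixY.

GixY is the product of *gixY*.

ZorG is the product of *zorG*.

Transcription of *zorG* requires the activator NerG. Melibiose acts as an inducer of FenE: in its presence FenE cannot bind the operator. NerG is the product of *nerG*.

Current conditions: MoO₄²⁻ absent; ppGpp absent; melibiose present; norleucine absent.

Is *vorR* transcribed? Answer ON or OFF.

Melibiose is present, so FenE is inactive.
ppGpp is absent, so DovW is inactive.
With no repressor bound, *oxaF* is transcribed.
So OxaF is produced and active.
Norleucine is absent, so KulA is inactive.
With no repressor bound, *gixY* is transcribed.
So GixY is produced and active.
With repressor OxaF bound, *lomY* is not transcribed.
So LomY is not produced.
Required activator LomY is absent, so *nerG* is not transcribed.
So NerG is not produced.
Required activator NerG is absent, so *zorG* is not transcribed.
So ZorG is not produced.
Required activator ZorG is absent, so *vorR* is not transcribed.

OFF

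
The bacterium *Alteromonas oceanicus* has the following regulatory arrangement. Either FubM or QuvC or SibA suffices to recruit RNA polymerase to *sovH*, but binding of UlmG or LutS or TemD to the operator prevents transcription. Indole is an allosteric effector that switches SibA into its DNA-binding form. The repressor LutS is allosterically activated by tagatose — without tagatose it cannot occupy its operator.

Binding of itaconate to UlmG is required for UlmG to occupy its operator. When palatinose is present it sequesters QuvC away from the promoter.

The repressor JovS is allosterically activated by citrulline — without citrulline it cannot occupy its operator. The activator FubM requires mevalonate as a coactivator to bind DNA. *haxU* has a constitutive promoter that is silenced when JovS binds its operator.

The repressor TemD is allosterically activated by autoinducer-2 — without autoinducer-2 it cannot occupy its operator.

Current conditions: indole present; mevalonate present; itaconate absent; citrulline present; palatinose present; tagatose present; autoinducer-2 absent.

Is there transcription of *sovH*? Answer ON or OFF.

OFF

Mevalonate is present, so FubM is active.
Palatinose is present, so QuvC is inactive.
Itaconate is absent, so UlmG is inactive.
Tagatose is present, so LutS is active.
Autoinducer-2 is absent, so TemD is inactive.
Indole is present, so SibA is active.
With repressor LutS bound, *sovH* is not transcribed.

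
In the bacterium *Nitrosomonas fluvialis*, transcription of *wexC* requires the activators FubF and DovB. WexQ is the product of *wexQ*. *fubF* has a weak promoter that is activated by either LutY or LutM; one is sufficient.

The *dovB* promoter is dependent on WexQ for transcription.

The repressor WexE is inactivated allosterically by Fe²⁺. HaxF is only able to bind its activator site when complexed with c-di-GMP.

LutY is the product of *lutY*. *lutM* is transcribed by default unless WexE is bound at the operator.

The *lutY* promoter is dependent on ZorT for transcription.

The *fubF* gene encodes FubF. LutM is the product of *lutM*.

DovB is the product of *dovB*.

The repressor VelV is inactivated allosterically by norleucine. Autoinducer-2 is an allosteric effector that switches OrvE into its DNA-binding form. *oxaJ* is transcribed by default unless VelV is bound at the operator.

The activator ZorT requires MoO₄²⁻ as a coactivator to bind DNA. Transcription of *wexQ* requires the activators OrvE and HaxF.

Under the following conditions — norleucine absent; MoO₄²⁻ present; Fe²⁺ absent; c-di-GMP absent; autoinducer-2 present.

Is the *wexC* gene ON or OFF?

OFF

MoO₄²⁻ is present, so ZorT is active.
No repressor is bound and ZorT is active, so *lutY* is transcribed.
So LutY is produced and active.
Fe²⁺ is absent, so WexE is active.
With repressor WexE bound, *lutM* is not transcribed.
So LutM is not produced.
Activator LutY is present, so *fubF* is transcribed.
So FubF is produced and active.
Autoinducer-2 is present, so OrvE is active.
c-di-GMP is absent, so HaxF is inactive.
Required activator HaxF is absent, so *wexQ* is not transcribed.
So WexQ is not produced.
Required activator WexQ is absent, so *dovB* is not transcribed.
So DovB is not produced.
Required activator DovB is absent, so *wexC* is not transcribed.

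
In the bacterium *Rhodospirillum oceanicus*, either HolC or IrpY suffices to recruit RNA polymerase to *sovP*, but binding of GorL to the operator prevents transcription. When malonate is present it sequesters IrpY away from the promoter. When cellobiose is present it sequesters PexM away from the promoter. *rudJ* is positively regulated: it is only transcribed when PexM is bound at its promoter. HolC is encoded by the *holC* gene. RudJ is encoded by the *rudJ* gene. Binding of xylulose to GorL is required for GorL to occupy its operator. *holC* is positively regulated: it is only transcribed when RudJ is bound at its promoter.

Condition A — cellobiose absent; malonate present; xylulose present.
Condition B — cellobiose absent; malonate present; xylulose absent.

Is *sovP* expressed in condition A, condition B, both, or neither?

Condition A:
Cellobiose is absent, so PexM is active.
No repressor is bound and PexM is active, so *rudJ* is transcribed.
So RudJ is produced and active.
No repressor is bound and RudJ is active, so *holC* is transcribed.
So HolC is produced and active.
Malonate is present, so IrpY is inactive.
Xylulose is present, so GorL is active.
With repressor GorL bound, *sovP* is not transcribed.
→ *sovP* is OFF in A.
Condition B:
Cellobiose is absent, so PexM is active.
No repressor is bound and PexM is active, so *rudJ* is transcribed.
So RudJ is produced and active.
No repressor is bound and RudJ is active, so *holC* is transcribed.
So HolC is produced and active.
Malonate is present, so IrpY is inactive.
Xylulose is absent, so GorL is inactive.
Activator HolC is present, so *sovP* is transcribed.
→ *sovP* is ON in B.

B only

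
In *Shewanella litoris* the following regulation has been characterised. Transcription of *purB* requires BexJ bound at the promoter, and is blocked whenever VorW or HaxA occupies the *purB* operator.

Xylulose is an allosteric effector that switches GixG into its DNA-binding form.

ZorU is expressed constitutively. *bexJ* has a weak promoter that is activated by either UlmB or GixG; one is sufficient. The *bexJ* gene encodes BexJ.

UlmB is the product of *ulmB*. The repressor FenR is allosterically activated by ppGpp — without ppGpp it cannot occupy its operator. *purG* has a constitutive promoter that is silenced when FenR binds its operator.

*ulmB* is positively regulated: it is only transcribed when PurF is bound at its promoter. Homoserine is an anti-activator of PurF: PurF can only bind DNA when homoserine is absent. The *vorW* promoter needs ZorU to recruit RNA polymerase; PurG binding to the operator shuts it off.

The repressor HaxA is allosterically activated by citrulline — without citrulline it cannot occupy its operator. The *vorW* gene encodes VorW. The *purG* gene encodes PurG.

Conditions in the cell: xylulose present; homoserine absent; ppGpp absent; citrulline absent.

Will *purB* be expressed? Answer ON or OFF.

Homoserine is absent, so PurF is active.
No repressor is bound and PurF is active, so *ulmB* is transcribed.
So UlmB is produced and active.
Xylulose is present, so GixG is active.
Activator UlmB is present, so *bexJ* is transcribed.
So BexJ is produced and active.
ppGpp is absent, so FenR is inactive.
With no repressor bound, *purG* is transcribed.
So PurG is produced and active.
ZorU is produced constitutively and is active.
With repressor PurG bound, *vorW* is not transcribed.
So VorW is not produced.
Citrulline is absent, so HaxA is inactive.
No repressor is bound and BexJ is active, so *purB* is transcribed.

ON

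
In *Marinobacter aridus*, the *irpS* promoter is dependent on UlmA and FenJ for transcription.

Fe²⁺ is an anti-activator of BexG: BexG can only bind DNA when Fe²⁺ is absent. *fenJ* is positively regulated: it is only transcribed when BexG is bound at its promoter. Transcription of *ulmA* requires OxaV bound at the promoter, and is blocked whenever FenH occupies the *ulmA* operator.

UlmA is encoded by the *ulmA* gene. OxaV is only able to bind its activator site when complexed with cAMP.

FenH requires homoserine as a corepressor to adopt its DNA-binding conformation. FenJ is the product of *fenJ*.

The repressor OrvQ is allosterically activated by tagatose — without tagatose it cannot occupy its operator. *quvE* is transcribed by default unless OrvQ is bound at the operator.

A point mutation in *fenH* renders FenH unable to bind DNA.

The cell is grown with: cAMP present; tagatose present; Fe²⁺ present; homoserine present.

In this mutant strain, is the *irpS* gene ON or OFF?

cAMP is present, so OxaV is active.
FenH is non-functional in this strain, so it has no effect.
No repressor is bound and OxaV is active, so *ulmA* is transcribed.
So UlmA is produced and active.
Fe²⁺ is present, so BexG is inactive.
Required activator BexG is absent, so *fenJ* is not transcribed.
So FenJ is not produced.
Required activator FenJ is absent, so *irpS* is not transcribed.

OFF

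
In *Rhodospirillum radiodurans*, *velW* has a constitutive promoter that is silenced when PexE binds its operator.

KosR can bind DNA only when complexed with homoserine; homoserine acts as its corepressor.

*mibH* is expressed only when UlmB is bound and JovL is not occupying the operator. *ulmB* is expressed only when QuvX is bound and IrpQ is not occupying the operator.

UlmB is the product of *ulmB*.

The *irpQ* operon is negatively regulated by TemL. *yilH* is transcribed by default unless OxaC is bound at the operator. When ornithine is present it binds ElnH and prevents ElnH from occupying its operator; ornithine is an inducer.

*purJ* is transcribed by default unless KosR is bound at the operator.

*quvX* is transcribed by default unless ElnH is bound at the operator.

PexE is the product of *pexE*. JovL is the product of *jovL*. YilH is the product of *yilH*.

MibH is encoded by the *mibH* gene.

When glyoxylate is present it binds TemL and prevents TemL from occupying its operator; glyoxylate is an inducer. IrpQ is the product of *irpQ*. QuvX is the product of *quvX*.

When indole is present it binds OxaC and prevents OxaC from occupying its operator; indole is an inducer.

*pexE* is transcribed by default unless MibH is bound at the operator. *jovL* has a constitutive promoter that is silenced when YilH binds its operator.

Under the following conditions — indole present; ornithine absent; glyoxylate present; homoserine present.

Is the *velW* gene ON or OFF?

Indole is present, so OxaC is inactive.
With no repressor bound, *yilH* is transcribed.
So YilH is produced and active.
With repressor YilH bound, *jovL* is not transcribed.
So JovL is not produced.
Glyoxylate is present, so TemL is inactive.
With no repressor bound, *irpQ* is transcribed.
So IrpQ is produced and active.
Ornithine is absent, so ElnH is active.
With repressor ElnH bound, *quvX* is not transcribed.
So QuvX is not produced.
With repressor IrpQ bound, *ulmB* is not transcribed.
So UlmB is not produced.
Required activator UlmB is absent, so *mibH* is not transcribed.
So MibH is not produced.
With no repressor bound, *pexE* is transcribed.
So PexE is produced and active.
With repressor PexE bound, *velW* is not transcribed.

OFF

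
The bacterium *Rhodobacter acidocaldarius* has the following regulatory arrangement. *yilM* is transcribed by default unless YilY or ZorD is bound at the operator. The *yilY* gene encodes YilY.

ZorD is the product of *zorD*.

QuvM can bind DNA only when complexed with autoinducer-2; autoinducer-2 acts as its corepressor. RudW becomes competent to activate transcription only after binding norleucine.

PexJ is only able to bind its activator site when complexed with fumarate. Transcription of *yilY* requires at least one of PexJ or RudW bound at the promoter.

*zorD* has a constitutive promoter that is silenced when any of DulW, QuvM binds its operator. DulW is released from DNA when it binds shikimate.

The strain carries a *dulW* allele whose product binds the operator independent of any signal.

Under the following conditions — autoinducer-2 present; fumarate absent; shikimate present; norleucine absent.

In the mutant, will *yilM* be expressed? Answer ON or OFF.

ON

Fumarate is absent, so PexJ is inactive.
Norleucine is absent, so RudW is inactive.
No activator is available at the *yilY* promoter, so *yilY* is not transcribed.
So YilY is not produced.
DulW is constitutively active in this strain.
Autoinducer-2 is present, so QuvM is active.
With repressor DulW bound, *zorD* is not transcribed.
So ZorD is not produced.
With no repressor bound, *yilM* is transcribed.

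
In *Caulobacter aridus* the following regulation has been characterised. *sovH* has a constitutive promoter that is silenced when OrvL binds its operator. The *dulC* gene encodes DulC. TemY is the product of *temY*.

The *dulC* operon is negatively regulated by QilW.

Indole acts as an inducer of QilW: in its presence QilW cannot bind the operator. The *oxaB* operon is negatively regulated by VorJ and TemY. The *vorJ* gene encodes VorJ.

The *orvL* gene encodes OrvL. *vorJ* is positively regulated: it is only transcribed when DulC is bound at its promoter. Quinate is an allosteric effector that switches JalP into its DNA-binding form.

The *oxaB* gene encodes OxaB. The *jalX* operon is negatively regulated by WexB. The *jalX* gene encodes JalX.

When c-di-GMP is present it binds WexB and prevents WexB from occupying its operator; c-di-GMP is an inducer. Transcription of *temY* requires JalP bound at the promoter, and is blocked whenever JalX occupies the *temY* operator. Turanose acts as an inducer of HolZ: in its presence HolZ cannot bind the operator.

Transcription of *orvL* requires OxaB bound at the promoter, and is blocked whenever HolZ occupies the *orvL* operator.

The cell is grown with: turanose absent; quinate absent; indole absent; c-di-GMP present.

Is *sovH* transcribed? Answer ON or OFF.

ON

Indole is absent, so QilW is active.
With repressor QilW bound, *dulC* is not transcribed.
So DulC is not produced.
Required activator DulC is absent, so *vorJ* is not transcribed.
So VorJ is not produced.
Quinate is absent, so JalP is inactive.
c-di-GMP is present, so WexB is inactive.
With no repressor bound, *jalX* is transcribed.
So JalX is produced and active.
With repressor JalX bound, *temY* is not transcribed.
So TemY is not produced.
With no repressor bound, *oxaB* is transcribed.
So OxaB is produced and active.
Turanose is absent, so HolZ is active.
With repressor HolZ bound, *orvL* is not transcribed.
So OrvL is not produced.
With no repressor bound, *sovH* is transcribed.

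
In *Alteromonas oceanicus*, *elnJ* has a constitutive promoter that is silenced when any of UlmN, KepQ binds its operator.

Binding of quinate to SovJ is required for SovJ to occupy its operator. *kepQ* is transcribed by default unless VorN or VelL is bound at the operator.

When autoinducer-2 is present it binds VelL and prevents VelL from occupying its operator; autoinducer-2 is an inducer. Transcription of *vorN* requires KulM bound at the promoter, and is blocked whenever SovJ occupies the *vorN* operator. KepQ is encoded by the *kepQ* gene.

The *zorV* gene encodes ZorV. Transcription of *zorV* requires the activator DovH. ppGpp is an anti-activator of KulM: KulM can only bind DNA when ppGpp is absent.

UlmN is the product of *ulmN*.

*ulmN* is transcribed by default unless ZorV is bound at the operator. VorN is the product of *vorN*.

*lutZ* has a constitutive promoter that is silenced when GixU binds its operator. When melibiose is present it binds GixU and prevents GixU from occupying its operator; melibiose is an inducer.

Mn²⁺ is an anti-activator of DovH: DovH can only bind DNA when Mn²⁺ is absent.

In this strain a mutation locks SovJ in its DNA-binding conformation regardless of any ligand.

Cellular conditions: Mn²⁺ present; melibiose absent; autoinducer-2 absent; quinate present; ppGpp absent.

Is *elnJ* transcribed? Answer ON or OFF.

Mn²⁺ is present, so DovH is inactive.
Required activator DovH is absent, so *zorV* is not transcribed.
So ZorV is not produced.
With no repressor bound, *ulmN* is transcribed.
So UlmN is produced and active.
ppGpp is absent, so KulM is active.
SovJ is constitutively active in this strain.
With repressor SovJ bound, *vorN* is not transcribed.
So VorN is not produced.
Autoinducer-2 is absent, so VelL is active.
With repressor VelL bound, *kepQ* is not transcribed.
So KepQ is not produced.
With repressor UlmN bound, *elnJ* is not transcribed.

OFF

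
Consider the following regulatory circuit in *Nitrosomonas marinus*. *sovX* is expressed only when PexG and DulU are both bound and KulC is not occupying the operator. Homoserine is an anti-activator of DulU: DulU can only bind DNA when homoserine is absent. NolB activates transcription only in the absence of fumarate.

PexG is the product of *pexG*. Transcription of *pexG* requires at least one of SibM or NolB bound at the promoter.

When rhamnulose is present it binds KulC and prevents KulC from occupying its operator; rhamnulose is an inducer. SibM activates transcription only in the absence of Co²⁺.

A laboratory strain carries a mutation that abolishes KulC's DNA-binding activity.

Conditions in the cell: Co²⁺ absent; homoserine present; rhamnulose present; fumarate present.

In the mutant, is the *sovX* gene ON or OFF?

OFF

Co²⁺ is absent, so SibM is active.
Fumarate is present, so NolB is inactive.
Activator SibM is present, so *pexG* is transcribed.
So PexG is produced and active.
KulC is non-functional in this strain, so it has no effect.
Homoserine is present, so DulU is inactive.
Required activator DulU is absent, so *sovX* is not transcribed.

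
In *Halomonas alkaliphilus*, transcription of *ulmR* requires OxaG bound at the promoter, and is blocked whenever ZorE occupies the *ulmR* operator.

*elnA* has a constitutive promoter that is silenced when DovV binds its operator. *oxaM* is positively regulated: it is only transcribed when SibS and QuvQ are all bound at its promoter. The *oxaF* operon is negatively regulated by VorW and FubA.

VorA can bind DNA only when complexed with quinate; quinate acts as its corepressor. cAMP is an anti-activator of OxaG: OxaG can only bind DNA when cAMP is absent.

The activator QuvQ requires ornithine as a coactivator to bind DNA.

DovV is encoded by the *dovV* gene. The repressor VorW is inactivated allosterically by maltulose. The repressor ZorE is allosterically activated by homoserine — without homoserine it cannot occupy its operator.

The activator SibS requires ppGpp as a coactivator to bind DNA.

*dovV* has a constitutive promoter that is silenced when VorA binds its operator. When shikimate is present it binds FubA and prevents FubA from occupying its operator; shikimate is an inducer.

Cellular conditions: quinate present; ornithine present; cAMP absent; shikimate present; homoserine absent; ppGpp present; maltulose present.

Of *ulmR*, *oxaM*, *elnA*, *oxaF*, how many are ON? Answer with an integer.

Homoserine is absent, so ZorE is inactive.
cAMP is absent, so OxaG is active.
No repressor is bound and OxaG is active, so *ulmR* is transcribed.
→ *ulmR* is ON.
ppGpp is present, so SibS is active.
Ornithine is present, so QuvQ is active.
No repressor is bound and SibS and QuvQ are active, so *oxaM* is transcribed.
→ *oxaM* is ON.
Quinate is present, so VorA is active.
With repressor VorA bound, *dovV* is not transcribed.
So DovV is not produced.
With no repressor bound, *elnA* is transcribed.
→ *elnA* is ON.
Maltulose is present, so VorW is inactive.
Shikimate is present, so FubA is inactive.
With no repressor bound, *oxaF* is transcribed.
→ *oxaF* is ON.
4 of the 4 genes are transcribed.

4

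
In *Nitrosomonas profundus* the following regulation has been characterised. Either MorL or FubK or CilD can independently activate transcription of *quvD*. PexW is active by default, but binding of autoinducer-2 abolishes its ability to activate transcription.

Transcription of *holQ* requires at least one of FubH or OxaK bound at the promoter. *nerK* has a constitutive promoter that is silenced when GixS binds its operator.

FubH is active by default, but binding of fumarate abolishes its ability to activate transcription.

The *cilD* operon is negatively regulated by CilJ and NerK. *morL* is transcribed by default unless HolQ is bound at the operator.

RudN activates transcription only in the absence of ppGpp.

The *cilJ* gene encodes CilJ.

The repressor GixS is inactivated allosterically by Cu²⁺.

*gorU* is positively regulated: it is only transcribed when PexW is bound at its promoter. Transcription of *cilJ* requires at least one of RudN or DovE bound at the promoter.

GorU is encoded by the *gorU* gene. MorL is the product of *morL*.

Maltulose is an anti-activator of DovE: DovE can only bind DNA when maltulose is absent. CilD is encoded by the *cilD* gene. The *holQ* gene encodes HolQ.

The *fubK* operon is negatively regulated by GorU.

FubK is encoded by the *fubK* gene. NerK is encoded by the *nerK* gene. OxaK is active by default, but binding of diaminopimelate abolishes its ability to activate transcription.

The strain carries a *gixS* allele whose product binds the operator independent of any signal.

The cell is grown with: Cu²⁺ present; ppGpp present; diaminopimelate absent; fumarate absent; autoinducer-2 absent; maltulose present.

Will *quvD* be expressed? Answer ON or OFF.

ON

Fumarate is absent, so FubH is active.
Diaminopimelate is absent, so OxaK is active.
Activator FubH is present, so *holQ* is transcribed.
So HolQ is produced and active.
With repressor HolQ bound, *morL* is not transcribed.
So MorL is not produced.
Autoinducer-2 is absent, so PexW is active.
No repressor is bound and PexW is active, so *gorU* is transcribed.
So GorU is produced and active.
With repressor GorU bound, *fubK* is not transcribed.
So FubK is not produced.
ppGpp is present, so RudN is inactive.
Maltulose is present, so DovE is inactive.
No activator is available at the *cilJ* promoter, so *cilJ* is not transcribed.
So CilJ is not produced.
GixS is constitutively active in this strain.
With repressor GixS bound, *nerK* is not transcribed.
So NerK is not produced.
With no repressor bound, *cilD* is transcribed.
So CilD is produced and active.
Activator CilD is present, so *quvD* is transcribed.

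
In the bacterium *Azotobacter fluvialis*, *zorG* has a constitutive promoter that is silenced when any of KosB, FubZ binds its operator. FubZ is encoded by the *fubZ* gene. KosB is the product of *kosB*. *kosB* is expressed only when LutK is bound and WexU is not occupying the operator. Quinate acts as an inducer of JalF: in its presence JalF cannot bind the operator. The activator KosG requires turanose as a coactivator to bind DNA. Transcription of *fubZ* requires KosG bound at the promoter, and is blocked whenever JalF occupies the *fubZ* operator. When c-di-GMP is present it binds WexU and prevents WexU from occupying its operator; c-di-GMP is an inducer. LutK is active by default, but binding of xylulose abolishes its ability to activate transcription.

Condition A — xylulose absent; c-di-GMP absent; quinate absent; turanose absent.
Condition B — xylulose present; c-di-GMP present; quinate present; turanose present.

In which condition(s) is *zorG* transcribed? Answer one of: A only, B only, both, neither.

A only

Condition A:
Xylulose is absent, so LutK is active.
c-di-GMP is absent, so WexU is active.
With repressor WexU bound, *kosB* is not transcribed.
So KosB is not produced.
Quinate is absent, so JalF is active.
Turanose is absent, so KosG is inactive.
With repressor JalF bound, *fubZ* is not transcribed.
So FubZ is not produced.
With no repressor bound, *zorG* is transcribed.
→ *zorG* is ON in A.
Condition B:
Xylulose is present, so LutK is inactive.
c-di-GMP is present, so WexU is inactive.
Required activator LutK is absent, so *kosB* is not transcribed.
So KosB is not produced.
Quinate is present, so JalF is inactive.
Turanose is present, so KosG is active.
No repressor is bound and KosG is active, so *fubZ* is transcribed.
So FubZ is produced and active.
With repressor FubZ bound, *zorG* is not transcribed.
→ *zorG* is OFF in B.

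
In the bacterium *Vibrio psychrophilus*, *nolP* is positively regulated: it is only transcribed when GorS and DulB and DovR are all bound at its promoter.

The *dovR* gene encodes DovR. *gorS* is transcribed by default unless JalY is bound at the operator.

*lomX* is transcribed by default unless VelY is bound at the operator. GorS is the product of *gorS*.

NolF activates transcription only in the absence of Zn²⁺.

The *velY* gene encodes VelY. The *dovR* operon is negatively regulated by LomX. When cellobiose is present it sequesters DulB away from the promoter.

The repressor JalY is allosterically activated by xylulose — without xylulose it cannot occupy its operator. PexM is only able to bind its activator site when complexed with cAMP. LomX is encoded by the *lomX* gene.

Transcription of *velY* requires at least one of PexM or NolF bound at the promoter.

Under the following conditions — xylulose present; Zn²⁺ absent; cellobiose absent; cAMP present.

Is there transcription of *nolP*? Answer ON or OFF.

Xylulose is present, so JalY is active.
With repressor JalY bound, *gorS* is not transcribed.
So GorS is not produced.
Cellobiose is absent, so DulB is active.
cAMP is present, so PexM is active.
Zn²⁺ is absent, so NolF is active.
Activator PexM is present, so *velY* is transcribed.
So VelY is produced and active.
With repressor VelY bound, *lomX* is not transcribed.
So LomX is not produced.
With no repressor bound, *dovR* is transcribed.
So DovR is produced and active.
Required activator GorS is absent, so *nolP* is not transcribed.

OFF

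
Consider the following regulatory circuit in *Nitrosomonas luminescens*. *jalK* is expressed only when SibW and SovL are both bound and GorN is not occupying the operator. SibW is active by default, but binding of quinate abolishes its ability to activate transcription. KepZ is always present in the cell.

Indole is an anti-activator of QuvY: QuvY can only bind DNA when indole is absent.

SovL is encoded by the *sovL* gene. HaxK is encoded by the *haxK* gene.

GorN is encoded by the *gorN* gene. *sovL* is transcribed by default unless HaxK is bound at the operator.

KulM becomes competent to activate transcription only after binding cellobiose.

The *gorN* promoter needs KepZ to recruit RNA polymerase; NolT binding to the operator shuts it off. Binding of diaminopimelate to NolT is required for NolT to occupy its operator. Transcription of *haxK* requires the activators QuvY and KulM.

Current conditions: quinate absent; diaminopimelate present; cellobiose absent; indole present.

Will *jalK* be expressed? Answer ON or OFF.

Quinate is absent, so SibW is active.
KepZ is produced constitutively and is active.
Diaminopimelate is present, so NolT is active.
With repressor NolT bound, *gorN* is not transcribed.
So GorN is not produced.
Indole is present, so QuvY is inactive.
Cellobiose is absent, so KulM is inactive.
Required activator QuvY is absent, so *haxK* is not transcribed.
So HaxK is not produced.
With no repressor bound, *sovL* is transcribed.
So SovL is produced and active.
No repressor is bound and SibW and SovL are active, so *jalK* is transcribed.

ON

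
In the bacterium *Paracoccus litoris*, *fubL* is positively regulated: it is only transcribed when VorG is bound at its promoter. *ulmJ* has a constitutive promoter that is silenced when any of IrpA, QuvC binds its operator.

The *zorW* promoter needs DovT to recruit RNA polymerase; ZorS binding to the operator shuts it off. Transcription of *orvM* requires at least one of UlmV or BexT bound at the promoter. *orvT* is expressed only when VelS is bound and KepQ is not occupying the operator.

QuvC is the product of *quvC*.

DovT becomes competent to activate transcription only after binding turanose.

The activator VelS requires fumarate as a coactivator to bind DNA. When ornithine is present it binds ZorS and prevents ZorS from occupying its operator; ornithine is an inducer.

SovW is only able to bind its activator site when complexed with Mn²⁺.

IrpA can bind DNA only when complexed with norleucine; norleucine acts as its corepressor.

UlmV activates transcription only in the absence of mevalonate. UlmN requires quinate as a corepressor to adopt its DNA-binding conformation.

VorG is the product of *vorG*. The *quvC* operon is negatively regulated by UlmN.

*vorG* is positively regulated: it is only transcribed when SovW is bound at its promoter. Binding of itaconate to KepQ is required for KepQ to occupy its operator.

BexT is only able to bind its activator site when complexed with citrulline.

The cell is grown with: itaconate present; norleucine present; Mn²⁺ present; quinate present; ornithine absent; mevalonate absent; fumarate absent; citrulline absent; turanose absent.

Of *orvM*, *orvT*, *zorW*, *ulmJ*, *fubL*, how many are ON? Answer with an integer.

2

Mevalonate is absent, so UlmV is active.
Citrulline is absent, so BexT is inactive.
Activator UlmV is present, so *orvM* is transcribed.
→ *orvM* is ON.
Itaconate is present, so KepQ is active.
Fumarate is absent, so VelS is inactive.
With repressor KepQ bound, *orvT* is not transcribed.
→ *orvT* is OFF.
Turanose is absent, so DovT is inactive.
Ornithine is absent, so ZorS is active.
With repressor ZorS bound, *zorW* is not transcribed.
→ *zorW* is OFF.
Norleucine is present, so IrpA is active.
Quinate is present, so UlmN is active.
With repressor UlmN bound, *quvC* is not transcribed.
So QuvC is not produced.
With repressor IrpA bound, *ulmJ* is not transcribed.
→ *ulmJ* is OFF.
Mn²⁺ is present, so SovW is active.
No repressor is bound and SovW is active, so *vorG* is transcribed.
So VorG is produced and active.
No repressor is bound and VorG is active, so *fubL* is transcribed.
→ *fubL* is ON.
2 of the 5 genes are transcribed.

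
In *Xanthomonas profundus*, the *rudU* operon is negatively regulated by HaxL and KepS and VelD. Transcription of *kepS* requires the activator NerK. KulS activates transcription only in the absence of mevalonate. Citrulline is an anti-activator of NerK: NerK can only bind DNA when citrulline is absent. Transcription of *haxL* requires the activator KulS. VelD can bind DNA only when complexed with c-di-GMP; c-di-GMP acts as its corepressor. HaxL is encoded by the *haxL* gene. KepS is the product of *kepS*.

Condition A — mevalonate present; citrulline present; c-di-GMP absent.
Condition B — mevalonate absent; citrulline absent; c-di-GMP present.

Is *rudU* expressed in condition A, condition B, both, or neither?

A only

Condition A:
Mevalonate is present, so KulS is inactive.
Required activator KulS is absent, so *haxL* is not transcribed.
So HaxL is not produced.
Citrulline is present, so NerK is inactive.
Required activator NerK is absent, so *kepS* is not transcribed.
So KepS is not produced.
c-di-GMP is absent, so VelD is inactive.
With no repressor bound, *rudU* is transcribed.
→ *rudU* is ON in A.
Condition B:
Mevalonate is absent, so KulS is active.
No repressor is bound and KulS is active, so *haxL* is transcribed.
So HaxL is produced and active.
Citrulline is absent, so NerK is active.
No repressor is bound and NerK is active, so *kepS* is transcribed.
So KepS is produced and active.
c-di-GMP is present, so VelD is active.
With repressor HaxL bound, *rudU* is not transcribed.
→ *rudU* is OFF in B.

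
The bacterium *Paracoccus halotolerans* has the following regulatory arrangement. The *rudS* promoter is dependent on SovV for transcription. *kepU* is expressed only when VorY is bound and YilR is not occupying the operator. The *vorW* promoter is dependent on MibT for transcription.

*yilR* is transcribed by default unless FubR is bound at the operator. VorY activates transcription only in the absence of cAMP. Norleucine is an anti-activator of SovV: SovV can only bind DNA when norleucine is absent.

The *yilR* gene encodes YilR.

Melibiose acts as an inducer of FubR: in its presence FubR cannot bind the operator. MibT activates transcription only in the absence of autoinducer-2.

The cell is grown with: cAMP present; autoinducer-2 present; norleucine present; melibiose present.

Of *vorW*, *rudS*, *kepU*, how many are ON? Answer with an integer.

Autoinducer-2 is present, so MibT is inactive.
Required activator MibT is absent, so *vorW* is not transcribed.
→ *vorW* is OFF.
Norleucine is present, so SovV is inactive.
Required activator SovV is absent, so *rudS* is not transcribed.
→ *rudS* is OFF.
cAMP is present, so VorY is inactive.
Melibiose is present, so FubR is inactive.
With no repressor bound, *yilR* is transcribed.
So YilR is produced and active.
With repressor YilR bound, *kepU* is not transcribed.
→ *kepU* is OFF.
0 of the 3 genes are transcribed.

0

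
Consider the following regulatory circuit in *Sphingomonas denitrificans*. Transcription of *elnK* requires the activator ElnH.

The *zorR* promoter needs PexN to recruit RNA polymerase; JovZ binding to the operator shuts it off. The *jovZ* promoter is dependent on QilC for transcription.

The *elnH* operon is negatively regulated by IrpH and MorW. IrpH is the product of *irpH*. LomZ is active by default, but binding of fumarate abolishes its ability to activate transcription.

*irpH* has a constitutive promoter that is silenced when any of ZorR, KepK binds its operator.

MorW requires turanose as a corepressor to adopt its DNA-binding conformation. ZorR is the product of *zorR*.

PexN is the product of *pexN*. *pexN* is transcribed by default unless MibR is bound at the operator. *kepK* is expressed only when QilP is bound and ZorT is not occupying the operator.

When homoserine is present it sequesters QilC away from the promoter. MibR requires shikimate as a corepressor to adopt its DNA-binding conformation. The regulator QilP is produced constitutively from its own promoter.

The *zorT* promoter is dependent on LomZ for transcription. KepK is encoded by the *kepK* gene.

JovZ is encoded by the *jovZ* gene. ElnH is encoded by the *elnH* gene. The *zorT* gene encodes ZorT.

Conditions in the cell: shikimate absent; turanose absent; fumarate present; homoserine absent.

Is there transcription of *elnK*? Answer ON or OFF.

Homoserine is absent, so QilC is active.
No repressor is bound and QilC is active, so *jovZ* is transcribed.
So JovZ is produced and active.
Shikimate is absent, so MibR is inactive.
With no repressor bound, *pexN* is transcribed.
So PexN is produced and active.
With repressor JovZ bound, *zorR* is not transcribed.
So ZorR is not produced.
Fumarate is present, so LomZ is inactive.
Required activator LomZ is absent, so *zorT* is not transcribed.
So ZorT is not produced.
QilP is produced constitutively and is active.
No repressor is bound and QilP is active, so *kepK* is transcribed.
So KepK is produced and active.
With repressor KepK bound, *irpH* is not transcribed.
So IrpH is not produced.
Turanose is absent, so MorW is inactive.
With no repressor bound, *elnH* is transcribed.
So ElnH is produced and active.
No repressor is bound and ElnH is active, so *elnK* is transcribed.

ON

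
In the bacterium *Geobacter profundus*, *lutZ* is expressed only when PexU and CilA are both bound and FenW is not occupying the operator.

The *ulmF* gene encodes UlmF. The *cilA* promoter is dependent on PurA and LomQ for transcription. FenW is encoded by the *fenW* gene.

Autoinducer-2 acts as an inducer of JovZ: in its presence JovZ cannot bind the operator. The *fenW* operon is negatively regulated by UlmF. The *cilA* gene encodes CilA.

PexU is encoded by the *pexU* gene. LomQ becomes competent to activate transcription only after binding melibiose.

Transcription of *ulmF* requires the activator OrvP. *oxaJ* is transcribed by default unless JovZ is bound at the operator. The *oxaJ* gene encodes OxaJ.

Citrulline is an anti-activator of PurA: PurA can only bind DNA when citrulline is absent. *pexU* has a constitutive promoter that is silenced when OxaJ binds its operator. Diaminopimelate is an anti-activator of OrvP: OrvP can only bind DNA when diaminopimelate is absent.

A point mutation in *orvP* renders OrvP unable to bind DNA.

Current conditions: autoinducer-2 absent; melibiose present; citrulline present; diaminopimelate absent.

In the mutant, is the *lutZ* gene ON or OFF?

Autoinducer-2 is absent, so JovZ is active.
With repressor JovZ bound, *oxaJ* is not transcribed.
So OxaJ is not produced.
With no repressor bound, *pexU* is transcribed.
So PexU is produced and active.
Citrulline is present, so PurA is inactive.
Melibiose is present, so LomQ is active.
Required activator PurA is absent, so *cilA* is not transcribed.
So CilA is not produced.
OrvP is non-functional in this strain, so it has no effect.
Required activator OrvP is absent, so *ulmF* is not transcribed.
So UlmF is not produced.
With no repressor bound, *fenW* is transcribed.
So FenW is produced and active.
With repressor FenW bound, *lutZ* is not transcribed.

OFF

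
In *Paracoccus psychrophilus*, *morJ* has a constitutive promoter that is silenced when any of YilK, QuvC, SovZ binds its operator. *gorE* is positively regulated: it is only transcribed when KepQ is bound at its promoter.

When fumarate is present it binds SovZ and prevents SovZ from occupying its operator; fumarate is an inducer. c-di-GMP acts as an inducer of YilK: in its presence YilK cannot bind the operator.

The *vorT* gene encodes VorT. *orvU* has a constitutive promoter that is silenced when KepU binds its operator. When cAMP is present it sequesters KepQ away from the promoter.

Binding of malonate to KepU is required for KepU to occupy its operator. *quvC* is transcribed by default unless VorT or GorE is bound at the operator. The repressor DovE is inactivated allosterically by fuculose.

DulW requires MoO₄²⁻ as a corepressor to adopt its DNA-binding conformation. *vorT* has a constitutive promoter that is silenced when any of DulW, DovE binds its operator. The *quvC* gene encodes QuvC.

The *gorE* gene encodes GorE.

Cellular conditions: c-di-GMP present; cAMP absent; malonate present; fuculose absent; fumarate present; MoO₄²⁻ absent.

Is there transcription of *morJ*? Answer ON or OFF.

ON

c-di-GMP is present, so YilK is inactive.
MoO₄²⁻ is absent, so DulW is inactive.
Fuculose is absent, so DovE is active.
With repressor DovE bound, *vorT* is not transcribed.
So VorT is not produced.
cAMP is absent, so KepQ is active.
No repressor is bound and KepQ is active, so *gorE* is transcribed.
So GorE is produced and active.
With repressor GorE bound, *quvC* is not transcribed.
So QuvC is not produced.
Fumarate is present, so SovZ is inactive.
With no repressor bound, *morJ* is transcribed.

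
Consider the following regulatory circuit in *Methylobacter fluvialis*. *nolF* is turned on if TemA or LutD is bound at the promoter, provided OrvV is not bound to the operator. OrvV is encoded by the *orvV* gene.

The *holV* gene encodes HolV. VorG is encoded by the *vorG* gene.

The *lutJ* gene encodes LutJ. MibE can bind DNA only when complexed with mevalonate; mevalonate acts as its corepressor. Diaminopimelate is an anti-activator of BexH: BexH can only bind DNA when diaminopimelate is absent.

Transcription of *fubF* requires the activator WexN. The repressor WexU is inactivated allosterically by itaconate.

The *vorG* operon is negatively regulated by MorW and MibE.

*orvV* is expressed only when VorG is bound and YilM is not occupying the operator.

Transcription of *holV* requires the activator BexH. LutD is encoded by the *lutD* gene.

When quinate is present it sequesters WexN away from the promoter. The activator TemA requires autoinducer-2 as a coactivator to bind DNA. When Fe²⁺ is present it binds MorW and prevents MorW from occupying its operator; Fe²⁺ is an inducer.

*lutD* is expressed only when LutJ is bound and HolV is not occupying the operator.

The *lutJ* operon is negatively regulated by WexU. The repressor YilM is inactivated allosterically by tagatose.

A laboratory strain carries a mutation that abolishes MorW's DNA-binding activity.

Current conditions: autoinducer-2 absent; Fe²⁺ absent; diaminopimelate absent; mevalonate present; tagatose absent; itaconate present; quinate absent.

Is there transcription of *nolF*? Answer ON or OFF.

MorW is non-functional in this strain, so it has no effect.
Mevalonate is present, so MibE is active.
With repressor MibE bound, *vorG* is not transcribed.
So VorG is not produced.
Tagatose is absent, so YilM is active.
With repressor YilM bound, *orvV* is not transcribed.
So OrvV is not produced.
Autoinducer-2 is absent, so TemA is inactive.
Diaminopimelate is absent, so BexH is active.
No repressor is bound and BexH is active, so *holV* is transcribed.
So HolV is produced and active.
Itaconate is present, so WexU is inactive.
With no repressor bound, *lutJ* is transcribed.
So LutJ is produced and active.
With repressor HolV bound, *lutD* is not transcribed.
So LutD is not produced.
No activator is available at the *nolF* promoter, so *nolF* is not transcribed.

OFF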